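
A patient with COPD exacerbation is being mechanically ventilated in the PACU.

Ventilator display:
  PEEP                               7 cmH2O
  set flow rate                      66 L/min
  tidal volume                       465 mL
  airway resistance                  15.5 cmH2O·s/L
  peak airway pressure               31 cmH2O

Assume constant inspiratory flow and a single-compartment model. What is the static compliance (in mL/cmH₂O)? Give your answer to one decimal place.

Flow: 66 L/min ÷ 60 = 1.1 L/s.
Equation of motion (constant flow): PIP = Vt/C + R·V̇ + PEEP.
Vt/C = PIP − R·V̇ − PEEP = 31 − 15.5×1.1 − 7 = 31 − 17.05 − 7 = 6.95 cmH2O.
C = Vt / 6.95 = 465 / 6.95 = 66.906 mL/cmH2O.

66.9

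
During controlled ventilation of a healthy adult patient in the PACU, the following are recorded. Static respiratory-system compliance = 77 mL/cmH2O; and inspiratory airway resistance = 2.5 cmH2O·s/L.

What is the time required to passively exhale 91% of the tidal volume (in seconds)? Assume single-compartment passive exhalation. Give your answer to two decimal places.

τ = R × C = 2.5 × 77 mL/cmH2O = 2.5 × 0.077 L/cmH2O = 0.1925 s.
Exhaled fraction f = 1 − e^(−t/τ) → t = −τ·ln(1 − f) = −0.1925·ln(0.09) = 0.4635 s.

0.46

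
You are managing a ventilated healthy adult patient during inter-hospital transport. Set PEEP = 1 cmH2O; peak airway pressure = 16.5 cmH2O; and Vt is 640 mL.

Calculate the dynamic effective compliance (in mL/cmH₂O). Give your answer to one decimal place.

Dynamic compliance = Vt / (PIP − PEEP) = 640 / (16.5 − 1) = 640 / 15.5 = 41.29 mL/cmH2O.

41.3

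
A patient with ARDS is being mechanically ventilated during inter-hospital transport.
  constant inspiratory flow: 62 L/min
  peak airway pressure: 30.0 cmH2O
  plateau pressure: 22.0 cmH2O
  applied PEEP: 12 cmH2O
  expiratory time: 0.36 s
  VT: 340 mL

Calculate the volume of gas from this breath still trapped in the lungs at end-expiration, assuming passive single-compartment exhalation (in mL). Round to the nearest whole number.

87

Flow: 62 L/min ÷ 60 = 1.0333 L/s.
R = (PIP − Pplat)/V̇ = (30.0 − 22.0) / 1.0333 = 8.0/1.0333 = 7.742 cmH2O·s/L.
C = Vt/(Pplat − PEEP) = 340.0 / (22.0 − 12) = 340.0/10.0 = 34.0 mL/cmH2O.
τ = R × C = 7.742 × 0.034 L/cmH2O = 0.2632 s.
Fraction remaining = e^(−Te/τ) = e^(−0.36/0.2632) = 0.2547.
Trapped volume = 340.0 × 0.2547 = 86.598 mL.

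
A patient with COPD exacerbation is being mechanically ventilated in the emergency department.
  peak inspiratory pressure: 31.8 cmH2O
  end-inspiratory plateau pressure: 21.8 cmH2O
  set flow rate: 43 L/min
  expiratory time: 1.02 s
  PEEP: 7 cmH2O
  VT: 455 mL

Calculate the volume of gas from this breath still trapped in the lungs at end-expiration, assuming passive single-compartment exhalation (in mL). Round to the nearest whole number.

Flow: 43 L/min ÷ 60 = 0.7167 L/s.
R = (PIP − Pplat)/V̇ = (31.8 − 21.8) / 0.7167 = 10.0/0.7167 = 13.953 cmH2O·s/L.
C = Vt/(Pplat − PEEP) = 455.0 / (21.8 − 7) = 455.0/14.8 = 30.743 mL/cmH2O.
τ = R × C = 13.953 × 0.03074 L/cmH2O = 0.4289 s.
Fraction remaining = e^(−Te/τ) = e^(−1.02/0.4289) = 0.09272.
Trapped volume = 455.0 × 0.09272 = 42.188 mL.

42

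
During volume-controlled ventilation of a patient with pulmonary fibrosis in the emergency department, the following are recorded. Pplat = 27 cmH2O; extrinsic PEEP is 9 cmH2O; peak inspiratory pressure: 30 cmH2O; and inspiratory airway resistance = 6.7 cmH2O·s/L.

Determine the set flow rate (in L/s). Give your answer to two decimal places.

flow = (PIP − Pplat) / Raw = 3.0 / 6.7 = 0.4478 L/s.

0.45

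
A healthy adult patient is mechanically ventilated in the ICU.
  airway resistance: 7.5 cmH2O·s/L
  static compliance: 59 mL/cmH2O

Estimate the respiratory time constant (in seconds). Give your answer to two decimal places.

0.44

τ = R × C = 7.5 × 59 mL/cmH2O = 7.5 × 0.059 L/cmH2O = 0.4425 s.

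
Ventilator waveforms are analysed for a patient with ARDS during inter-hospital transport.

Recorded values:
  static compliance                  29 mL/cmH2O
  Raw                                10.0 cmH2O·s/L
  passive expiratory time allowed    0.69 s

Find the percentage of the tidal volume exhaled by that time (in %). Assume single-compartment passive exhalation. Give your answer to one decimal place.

τ = R × C = 10.0 × 29 mL/cmH2O = 10.0 × 0.029 L/cmH2O = 0.29 s.
Passive exhalation: V(t)/V₀ = e^(−t/τ) = e^(−0.69/0.29) = 0.09261.
Fraction exhaled = 1 − 0.09261 = 0.9074 → 90.74%.

90.7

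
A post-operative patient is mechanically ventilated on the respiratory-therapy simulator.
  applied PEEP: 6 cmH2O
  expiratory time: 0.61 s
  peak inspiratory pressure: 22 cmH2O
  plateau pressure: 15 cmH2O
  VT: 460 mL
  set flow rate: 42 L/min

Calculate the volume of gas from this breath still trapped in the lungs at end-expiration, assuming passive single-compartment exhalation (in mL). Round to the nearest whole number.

139

Flow: 42 L/min ÷ 60 = 0.7 L/s.
R = (PIP − Pplat)/V̇ = (22 − 15) / 0.7 = 7.0/0.7 = 10.0 cmH2O·s/L.
C = Vt/(Pplat − PEEP) = 460.0 / (15 − 6) = 460.0/9.0 = 51.111 mL/cmH2O.
τ = R × C = 10.0 × 0.05111 L/cmH2O = 0.5111 s.
Fraction remaining = e^(−Te/τ) = e^(−0.61/0.5111) = 0.3032.
Trapped volume = 460.0 × 0.3032 = 139.47 mL.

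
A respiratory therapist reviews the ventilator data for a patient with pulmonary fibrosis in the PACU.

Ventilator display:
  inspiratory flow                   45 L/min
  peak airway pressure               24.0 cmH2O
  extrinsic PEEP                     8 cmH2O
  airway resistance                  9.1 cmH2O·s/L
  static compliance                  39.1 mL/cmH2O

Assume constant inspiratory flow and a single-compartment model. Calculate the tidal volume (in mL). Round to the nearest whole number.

Flow: 45 L/min ÷ 60 = 0.75 L/s.
Equation of motion (constant flow): PIP = Vt/C + R·V̇ + PEEP.
Vt/C = PIP − R·V̇ − PEEP = 24.0 − 6.825 − 8 = 9.175 cmH2O.
Vt = C × 9.175 = 39.1 × 9.175 = 358.74 mL.

359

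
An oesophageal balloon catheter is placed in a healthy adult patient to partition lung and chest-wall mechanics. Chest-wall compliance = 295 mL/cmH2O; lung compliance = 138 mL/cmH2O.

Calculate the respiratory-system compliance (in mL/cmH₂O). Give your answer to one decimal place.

94.0

Lung and chest wall are elastances in series: 1/Crs = 1/CL + 1/Ccw.
1/Crs = 1/138 + 1/295 = 0.01064.
Crs = 93.985 mL/cmH2O.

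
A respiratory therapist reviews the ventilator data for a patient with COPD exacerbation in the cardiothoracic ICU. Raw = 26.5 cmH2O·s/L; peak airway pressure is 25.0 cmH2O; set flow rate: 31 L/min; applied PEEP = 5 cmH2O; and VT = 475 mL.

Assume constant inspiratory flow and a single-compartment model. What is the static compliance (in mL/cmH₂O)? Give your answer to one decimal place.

75.3

Flow: 31 L/min ÷ 60 = 0.5167 L/s.
Equation of motion (constant flow): PIP = Vt/C + R·V̇ + PEEP.
Vt/C = PIP − R·V̇ − PEEP = 25.0 − 26.5×0.5167 − 5 = 25.0 − 13.693 − 5 = 6.307 cmH2O.
C = Vt / 6.307 = 475 / 6.307 = 75.313 mL/cmH2O.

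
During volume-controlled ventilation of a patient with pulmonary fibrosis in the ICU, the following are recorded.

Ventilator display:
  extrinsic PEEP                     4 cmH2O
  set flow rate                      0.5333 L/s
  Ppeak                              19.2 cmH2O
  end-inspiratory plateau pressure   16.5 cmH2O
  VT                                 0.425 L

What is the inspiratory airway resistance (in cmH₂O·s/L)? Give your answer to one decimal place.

5.1

Raw = (PIP − Pplat) / flow = (19.2 − 16.5) / 0.5333 = 2.7 / 0.5333 = 5.063 cmH2O·s/L.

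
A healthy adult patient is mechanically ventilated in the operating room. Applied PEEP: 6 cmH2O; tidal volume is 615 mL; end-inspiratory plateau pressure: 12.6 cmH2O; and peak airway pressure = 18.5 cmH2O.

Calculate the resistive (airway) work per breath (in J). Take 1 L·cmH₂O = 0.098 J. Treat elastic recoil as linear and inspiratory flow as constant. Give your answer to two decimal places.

0.36

With constant inspiratory flow the resistive pressure is constant at PIP − Pplat = 18.5 − 12.6 = 5.9 cmH2O, so resistive work = 5.9 × 0.615 = 3.629 L·cmH2O.
× 0.098 J/(L·cmH2O) → 0.3556 J.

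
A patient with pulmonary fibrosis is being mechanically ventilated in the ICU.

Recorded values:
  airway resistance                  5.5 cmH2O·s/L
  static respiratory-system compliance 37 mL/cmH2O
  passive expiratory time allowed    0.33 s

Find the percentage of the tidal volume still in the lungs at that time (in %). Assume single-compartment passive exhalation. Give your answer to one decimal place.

τ = R × C = 5.5 × 37 mL/cmH2O = 5.5 × 0.037 L/cmH2O = 0.2035 s.
Passive exhalation: V(t)/V₀ = e^(−t/τ) = e^(−0.33/0.2035) = 0.1976.
Fraction remaining = 0.1976 → 19.76%.

19.8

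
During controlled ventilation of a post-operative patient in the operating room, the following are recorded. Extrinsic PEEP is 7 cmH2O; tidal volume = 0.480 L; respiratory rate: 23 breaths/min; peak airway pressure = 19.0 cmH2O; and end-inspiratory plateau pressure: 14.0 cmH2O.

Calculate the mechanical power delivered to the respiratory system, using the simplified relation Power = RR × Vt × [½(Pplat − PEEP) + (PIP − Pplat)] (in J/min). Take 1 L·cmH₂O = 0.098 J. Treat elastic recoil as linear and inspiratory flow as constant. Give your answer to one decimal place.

Per-breath work = Vt × [½(Pplat−PEEP) + (PIP−Pplat)] = 0.480 × [0.5×7.0 + 5.0] = 0.480 × 8.5 = 4.08 L·cmH2O.
Power = 23 × 4.08 = 93.84 L·cmH2O/min.
× 0.098 J/(L·cmH2O) → 9.196 J/min.

9.2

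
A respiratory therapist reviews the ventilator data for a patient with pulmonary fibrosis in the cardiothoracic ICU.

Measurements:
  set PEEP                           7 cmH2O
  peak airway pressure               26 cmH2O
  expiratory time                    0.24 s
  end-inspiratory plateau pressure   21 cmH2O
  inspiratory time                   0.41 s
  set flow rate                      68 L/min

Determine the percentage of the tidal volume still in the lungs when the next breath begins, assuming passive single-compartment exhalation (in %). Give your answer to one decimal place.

Flow: 68 L/min ÷ 60 = 1.1333 L/s.
Vt = flow × Ti = 1.1333 L/s × 0.41 s × 1000 mL/L = 464.65 mL.
R = (PIP − Pplat)/V̇ = (26 − 21) / 1.1333 = 5.0/1.1333 = 4.412 cmH2O·s/L.
C = Vt/(Pplat − PEEP) = 464.65 / (21 − 7) = 464.65/14.0 = 33.189 mL/cmH2O.
τ = R × C = 4.412 × 0.03319 L/cmH2O = 0.1464 s.
Fraction remaining at end-expiration = e^(−Te/τ) = e^(−0.24/0.1464) = 0.1941 → 19.41%.

19.4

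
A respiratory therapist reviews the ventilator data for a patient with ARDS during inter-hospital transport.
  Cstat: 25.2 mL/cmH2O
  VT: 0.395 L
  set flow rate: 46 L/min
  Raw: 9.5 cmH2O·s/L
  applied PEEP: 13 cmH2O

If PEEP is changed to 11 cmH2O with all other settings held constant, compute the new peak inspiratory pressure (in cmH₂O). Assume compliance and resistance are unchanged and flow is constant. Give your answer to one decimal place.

34.0

Flow: 46 L/min ÷ 60 = 0.7667 L/s.
PIP = Vt/C + R·V̇ + PEEP (constant-flow equation of motion).
Only the baseline term changes: ΔPIP = ΔPEEP = 11 − 13 = -2.0 cmH2O.
Original PIP = 395/25.2 + 9.5×0.7667 + 13 = 35.958 cmH2O; new PIP = 35.958 + (-2.0) = 33.958 cmH2O.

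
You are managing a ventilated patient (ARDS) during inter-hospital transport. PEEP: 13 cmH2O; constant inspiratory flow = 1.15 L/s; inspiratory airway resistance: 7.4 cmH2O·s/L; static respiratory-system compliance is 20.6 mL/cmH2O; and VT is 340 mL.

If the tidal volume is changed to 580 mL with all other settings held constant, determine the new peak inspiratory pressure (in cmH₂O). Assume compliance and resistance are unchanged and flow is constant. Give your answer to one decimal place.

49.7

PIP = Vt/C + R·V̇ + PEEP (constant-flow equation of motion).
Only the elastic term changes: ΔPIP = ΔVt / C = (580 − 340) / 20.6 = 11.65 cmH2O.
Original PIP = 340/20.6 + 7.4×1.15 + 13 = 38.015 cmH2O; new PIP = 38.015 + (11.65) = 49.665 cmH2O.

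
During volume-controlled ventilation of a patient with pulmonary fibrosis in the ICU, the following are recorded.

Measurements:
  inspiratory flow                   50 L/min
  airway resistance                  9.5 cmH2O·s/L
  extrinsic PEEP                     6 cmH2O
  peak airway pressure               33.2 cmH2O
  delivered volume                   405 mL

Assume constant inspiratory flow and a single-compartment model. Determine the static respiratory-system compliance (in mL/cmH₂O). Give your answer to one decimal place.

21.0

Flow: 50 L/min ÷ 60 = 0.8333 L/s.
Equation of motion (constant flow): PIP = Vt/C + R·V̇ + PEEP.
Vt/C = PIP − R·V̇ − PEEP = 33.2 − 9.5×0.8333 − 6 = 33.2 − 7.916 − 6 = 19.284 cmH2O.
C = Vt / 19.284 = 405 / 19.284 = 21.002 mL/cmH2O.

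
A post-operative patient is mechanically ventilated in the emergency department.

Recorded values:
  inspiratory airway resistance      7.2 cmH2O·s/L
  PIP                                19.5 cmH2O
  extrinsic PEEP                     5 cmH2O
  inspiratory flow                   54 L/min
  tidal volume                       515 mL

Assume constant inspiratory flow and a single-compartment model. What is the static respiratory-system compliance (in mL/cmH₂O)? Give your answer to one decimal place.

64.2

Flow: 54 L/min ÷ 60 = 0.9 L/s.
Equation of motion (constant flow): PIP = Vt/C + R·V̇ + PEEP.
Vt/C = PIP − R·V̇ − PEEP = 19.5 − 7.2×0.9 − 5 = 19.5 − 6.48 − 5 = 8.02 cmH2O.
C = Vt / 8.02 = 515 / 8.02 = 64.214 mL/cmH2O.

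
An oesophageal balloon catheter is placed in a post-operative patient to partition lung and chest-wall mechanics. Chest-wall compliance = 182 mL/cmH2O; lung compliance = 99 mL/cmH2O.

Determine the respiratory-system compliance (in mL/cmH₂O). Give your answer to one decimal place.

64.1

Lung and chest wall are elastances in series: 1/Crs = 1/CL + 1/Ccw.
1/Crs = 1/99 + 1/182 = 0.0156.
Crs = 64.103 mL/cmH2O.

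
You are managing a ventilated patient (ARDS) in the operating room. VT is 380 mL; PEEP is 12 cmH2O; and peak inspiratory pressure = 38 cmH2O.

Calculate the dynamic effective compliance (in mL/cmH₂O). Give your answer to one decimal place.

14.6

Dynamic compliance = Vt / (PIP − PEEP) = 380 / (38 − 12) = 380 / 26.0 = 14.615 mL/cmH2O.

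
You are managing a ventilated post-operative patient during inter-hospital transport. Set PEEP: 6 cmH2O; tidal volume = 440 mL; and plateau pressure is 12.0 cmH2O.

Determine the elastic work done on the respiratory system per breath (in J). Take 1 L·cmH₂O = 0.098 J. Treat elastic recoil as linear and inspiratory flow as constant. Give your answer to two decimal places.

Elastic work ≈ ½ × (Pplat − PEEP) × Vt = 0.5 × (12.0 − 6) × 0.440 L = 0.5 × 6.0 × 0.440 = 1.32 L·cmH2O.
× 0.098 J/(L·cmH2O) → 0.1294 J.

0.13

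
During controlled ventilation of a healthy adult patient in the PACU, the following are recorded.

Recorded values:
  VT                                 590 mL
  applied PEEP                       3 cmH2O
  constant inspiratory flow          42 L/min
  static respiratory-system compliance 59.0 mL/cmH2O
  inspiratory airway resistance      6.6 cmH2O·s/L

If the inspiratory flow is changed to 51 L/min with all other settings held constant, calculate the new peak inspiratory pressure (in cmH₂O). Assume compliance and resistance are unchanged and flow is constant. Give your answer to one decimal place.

18.6

Flow: 42 L/min ÷ 60 = 0.7 L/s.
New flow: 51 L/min ÷ 60 = 0.85 L/s.
PIP = Vt/C + R·V̇ + PEEP (constant-flow equation of motion).
Only the resistive term changes: ΔPIP = R × ΔV̇ = 6.6 × (0.85 − 0.7) = 6.6 × 0.15 = 0.99 cmH2O.
Original PIP = 590/59.0 + 6.6×0.7 + 3 = 17.62 cmH2O; new PIP = 17.62 + (0.99) = 18.61 cmH2O.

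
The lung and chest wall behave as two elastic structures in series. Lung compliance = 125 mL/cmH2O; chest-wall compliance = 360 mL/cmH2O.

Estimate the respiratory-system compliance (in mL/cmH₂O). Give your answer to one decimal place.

Lung and chest wall are elastances in series: 1/Crs = 1/CL + 1/Ccw.
1/Crs = 1/125 + 1/360 = 0.01078.
Crs = 92.764 mL/cmH2O.

92.8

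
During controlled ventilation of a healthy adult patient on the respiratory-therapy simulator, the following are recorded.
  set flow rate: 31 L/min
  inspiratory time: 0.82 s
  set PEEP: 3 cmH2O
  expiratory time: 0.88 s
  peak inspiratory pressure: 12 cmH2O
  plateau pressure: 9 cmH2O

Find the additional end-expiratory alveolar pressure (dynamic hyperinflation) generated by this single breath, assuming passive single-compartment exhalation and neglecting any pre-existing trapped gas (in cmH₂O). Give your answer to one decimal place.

Flow: 31 L/min ÷ 60 = 0.5167 L/s.
Vt = flow × Ti = 0.5167 L/s × 0.82 s × 1000 mL/L = 423.69 mL.
R = (PIP − Pplat)/V̇ = (12 − 9) / 0.5167 = 3.0/0.5167 = 5.806 cmH2O·s/L.
C = Vt/(Pplat − PEEP) = 423.69 / (9 − 3) = 423.69/6.0 = 70.615 mL/cmH2O.
τ = R × C = 5.806 × 0.07062 L/cmH2O = 0.41 s.
Fraction remaining = e^(−Te/τ) = e^(−0.88/0.41) = 0.1169; trapped volume = 423.69 × 0.1169 = 49.529 mL.
Additional alveolar pressure from trapping ≈ V_trapped / C = 49.529 / 70.615 = 0.7014 cmH2O.

0.7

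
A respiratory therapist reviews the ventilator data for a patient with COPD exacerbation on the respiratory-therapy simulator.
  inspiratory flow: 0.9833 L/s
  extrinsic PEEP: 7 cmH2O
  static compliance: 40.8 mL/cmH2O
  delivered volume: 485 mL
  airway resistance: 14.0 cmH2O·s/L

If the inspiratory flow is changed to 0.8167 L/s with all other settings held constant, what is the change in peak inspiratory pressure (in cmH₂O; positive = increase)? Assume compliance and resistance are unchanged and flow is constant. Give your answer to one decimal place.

-2.3

PIP = Vt/C + R·V̇ + PEEP (constant-flow equation of motion).
Only the resistive term changes: ΔPIP = R × ΔV̇ = 14.0 × (0.8167 − 0.9833) = 14.0 × -0.1666 = -2.332 cmH2O.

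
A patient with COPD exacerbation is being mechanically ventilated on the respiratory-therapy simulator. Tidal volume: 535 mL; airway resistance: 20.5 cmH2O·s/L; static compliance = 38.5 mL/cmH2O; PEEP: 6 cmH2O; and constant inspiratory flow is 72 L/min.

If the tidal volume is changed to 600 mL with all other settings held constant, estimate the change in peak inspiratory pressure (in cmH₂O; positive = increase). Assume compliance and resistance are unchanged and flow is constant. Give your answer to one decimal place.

PIP = Vt/C + R·V̇ + PEEP (constant-flow equation of motion).
Only the elastic term changes: ΔPIP = ΔVt / C = (600 − 535) / 38.5 = 1.688 cmH2O.

1.7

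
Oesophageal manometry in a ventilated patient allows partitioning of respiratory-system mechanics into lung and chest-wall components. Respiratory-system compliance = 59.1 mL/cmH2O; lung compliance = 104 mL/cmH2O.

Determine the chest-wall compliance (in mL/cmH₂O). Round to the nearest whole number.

137

1/Ccw = 1/Crs − 1/CL.
1/Ccw = 1/59.1 − 1/104 = 0.007305.
Ccw = 136.89 mL/cmH2O.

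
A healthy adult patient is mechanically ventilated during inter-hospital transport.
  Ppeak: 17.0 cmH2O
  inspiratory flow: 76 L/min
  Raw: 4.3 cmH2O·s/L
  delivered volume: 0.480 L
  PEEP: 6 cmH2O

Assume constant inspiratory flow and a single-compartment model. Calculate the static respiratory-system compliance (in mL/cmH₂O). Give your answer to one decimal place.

Flow: 76 L/min ÷ 60 = 1.2667 L/s.
Equation of motion (constant flow): PIP = Vt/C + R·V̇ + PEEP.
Vt/C = PIP − R·V̇ − PEEP = 17.0 − 4.3×1.2667 − 6 = 17.0 − 5.447 − 6 = 5.553 cmH2O.
C = Vt / 5.553 = 480 / 5.553 = 86.44 mL/cmH2O.

86.4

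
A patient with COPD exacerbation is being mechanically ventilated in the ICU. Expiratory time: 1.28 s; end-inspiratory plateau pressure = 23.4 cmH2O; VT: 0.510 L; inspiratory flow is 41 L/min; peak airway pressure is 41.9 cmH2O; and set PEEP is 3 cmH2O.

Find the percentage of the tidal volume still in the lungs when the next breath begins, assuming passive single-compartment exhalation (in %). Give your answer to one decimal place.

15.1

Flow: 41 L/min ÷ 60 = 0.6833 L/s.
R = (PIP − Pplat)/V̇ = (41.9 − 23.4) / 0.6833 = 18.5/0.6833 = 27.074 cmH2O·s/L.
C = Vt/(Pplat − PEEP) = 510.0 / (23.4 − 3) = 510.0/20.4 = 25.0 mL/cmH2O.
τ = R × C = 27.074 × 0.025 L/cmH2O = 0.6769 s.
Fraction remaining at end-expiration = e^(−Te/τ) = e^(−1.28/0.6769) = 0.1509 → 15.09%.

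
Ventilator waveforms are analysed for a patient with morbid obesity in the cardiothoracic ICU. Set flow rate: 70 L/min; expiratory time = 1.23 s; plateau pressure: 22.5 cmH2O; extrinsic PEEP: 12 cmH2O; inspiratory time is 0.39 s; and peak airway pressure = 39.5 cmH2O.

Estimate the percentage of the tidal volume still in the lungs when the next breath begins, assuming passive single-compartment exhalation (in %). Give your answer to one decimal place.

14.3

Flow: 70 L/min ÷ 60 = 1.1667 L/s.
Vt = flow × Ti = 1.1667 L/s × 0.39 s × 1000 mL/L = 455.01 mL.
R = (PIP − Pplat)/V̇ = (39.5 − 22.5) / 1.1667 = 17.0/1.1667 = 14.571 cmH2O·s/L.
C = Vt/(Pplat − PEEP) = 455.01 / (22.5 − 12) = 455.01/10.5 = 43.334 mL/cmH2O.
τ = R × C = 14.571 × 0.04333 L/cmH2O = 0.6314 s.
Fraction remaining at end-expiration = e^(−Te/τ) = e^(−1.23/0.6314) = 0.1426 → 14.26%.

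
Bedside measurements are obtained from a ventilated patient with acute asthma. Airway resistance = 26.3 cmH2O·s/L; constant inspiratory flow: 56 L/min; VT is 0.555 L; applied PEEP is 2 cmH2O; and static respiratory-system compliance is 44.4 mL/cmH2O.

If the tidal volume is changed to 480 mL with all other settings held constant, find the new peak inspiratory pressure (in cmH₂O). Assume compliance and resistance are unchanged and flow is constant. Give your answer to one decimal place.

37.4

Flow: 56 L/min ÷ 60 = 0.9333 L/s.
PIP = Vt/C + R·V̇ + PEEP (constant-flow equation of motion).
Only the elastic term changes: ΔPIP = ΔVt / C = (480 − 555) / 44.4 = -1.689 cmH2O.
Original PIP = 555/44.4 + 26.3×0.9333 + 2 = 39.046 cmH2O; new PIP = 39.046 + (-1.689) = 37.357 cmH2O.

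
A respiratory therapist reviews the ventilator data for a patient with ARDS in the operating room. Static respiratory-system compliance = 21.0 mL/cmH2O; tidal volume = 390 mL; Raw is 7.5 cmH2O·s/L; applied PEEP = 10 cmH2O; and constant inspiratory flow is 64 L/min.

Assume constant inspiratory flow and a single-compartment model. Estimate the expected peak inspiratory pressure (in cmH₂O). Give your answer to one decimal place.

Flow: 64 L/min ÷ 60 = 1.0667 L/s.
Equation of motion (constant flow): PIP = Vt/C + R·V̇ + PEEP.
PIP = 390/21.0 + 7.5×1.0667 + 10 = 18.571 + 8.0 + 10 = 36.571 cmH2O.

36.6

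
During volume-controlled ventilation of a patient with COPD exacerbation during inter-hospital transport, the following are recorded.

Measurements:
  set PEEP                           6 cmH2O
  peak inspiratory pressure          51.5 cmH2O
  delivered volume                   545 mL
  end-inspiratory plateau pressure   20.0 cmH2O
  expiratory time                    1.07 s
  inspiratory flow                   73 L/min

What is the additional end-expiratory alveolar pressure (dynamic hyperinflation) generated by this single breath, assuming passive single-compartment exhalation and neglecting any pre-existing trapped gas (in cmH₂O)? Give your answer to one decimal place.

Flow: 73 L/min ÷ 60 = 1.2167 L/s.
R = (PIP − Pplat)/V̇ = (51.5 − 20.0) / 1.2167 = 31.5/1.2167 = 25.89 cmH2O·s/L.
C = Vt/(Pplat − PEEP) = 545.0 / (20.0 − 6) = 545.0/14.0 = 38.929 mL/cmH2O.
τ = R × C = 25.89 × 0.03893 L/cmH2O = 1.008 s.
Fraction remaining = e^(−Te/τ) = e^(−1.07/1.008) = 0.3459; trapped volume = 545.0 × 0.3459 = 188.52 mL.
Additional alveolar pressure from trapping ≈ V_trapped / C = 188.52 / 38.929 = 4.843 cmH2O.

4.8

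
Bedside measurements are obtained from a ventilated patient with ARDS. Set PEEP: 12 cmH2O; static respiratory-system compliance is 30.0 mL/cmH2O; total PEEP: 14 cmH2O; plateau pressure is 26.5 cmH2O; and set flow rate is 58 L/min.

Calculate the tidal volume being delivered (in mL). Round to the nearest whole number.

375

End-expiratory occlusion gives total PEEP = 14 cmH2O (intrinsic PEEP = 14 − 12 = 2). Use total PEEP for the elastic gradient.
Vt = Cstat × (Pplat − PEEPtotal) = 30.0 × (26.5 − 14) = 30.0 × 12.5 = 375.0 mL.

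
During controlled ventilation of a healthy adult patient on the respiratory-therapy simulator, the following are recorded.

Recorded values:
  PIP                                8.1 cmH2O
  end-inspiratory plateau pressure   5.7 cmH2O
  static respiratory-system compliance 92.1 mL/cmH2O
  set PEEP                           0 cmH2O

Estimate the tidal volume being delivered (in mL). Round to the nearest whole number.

Vt = Cstat × (Pplat − PEEP) = 92.1 × (5.7 − 0) = 92.1 × 5.7 = 524.97 mL.

525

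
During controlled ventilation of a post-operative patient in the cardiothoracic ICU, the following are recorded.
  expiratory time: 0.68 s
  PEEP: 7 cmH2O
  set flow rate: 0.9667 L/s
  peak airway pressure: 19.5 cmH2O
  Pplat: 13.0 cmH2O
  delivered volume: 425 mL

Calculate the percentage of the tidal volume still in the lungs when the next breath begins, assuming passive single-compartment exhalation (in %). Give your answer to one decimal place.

24.0

R = (PIP − Pplat)/V̇ = (19.5 − 13.0) / 0.9667 = 6.5/0.9667 = 6.724 cmH2O·s/L.
C = Vt/(Pplat − PEEP) = 425.0 / (13.0 − 7) = 425.0/6.0 = 70.833 mL/cmH2O.
τ = R × C = 6.724 × 0.07083 L/cmH2O = 0.4763 s.
Fraction remaining at end-expiration = e^(−Te/τ) = e^(−0.68/0.4763) = 0.2399 → 23.99%.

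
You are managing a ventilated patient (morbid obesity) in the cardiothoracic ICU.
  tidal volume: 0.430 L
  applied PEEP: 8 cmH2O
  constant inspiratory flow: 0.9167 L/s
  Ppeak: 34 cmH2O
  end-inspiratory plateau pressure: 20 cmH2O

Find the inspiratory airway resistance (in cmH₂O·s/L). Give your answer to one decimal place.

15.3

Raw = (PIP − Pplat) / flow = (34 − 20) / 0.9167 = 14.0 / 0.9167 = 15.272 cmH2O·s/L.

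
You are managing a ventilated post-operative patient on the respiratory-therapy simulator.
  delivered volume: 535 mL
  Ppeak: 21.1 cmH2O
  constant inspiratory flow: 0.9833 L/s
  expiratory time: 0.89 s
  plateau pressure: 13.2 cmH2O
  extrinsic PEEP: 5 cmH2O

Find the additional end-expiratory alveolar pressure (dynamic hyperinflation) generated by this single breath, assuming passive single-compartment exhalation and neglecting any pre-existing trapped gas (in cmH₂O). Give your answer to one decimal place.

R = (PIP − Pplat)/V̇ = (21.1 − 13.2) / 0.9833 = 7.9/0.9833 = 8.034 cmH2O·s/L.
C = Vt/(Pplat − PEEP) = 535.0 / (13.2 − 5) = 535.0/8.2 = 65.244 mL/cmH2O.
τ = R × C = 8.034 × 0.06524 L/cmH2O = 0.5241 s.
Fraction remaining = e^(−Te/τ) = e^(−0.89/0.5241) = 0.183; trapped volume = 535.0 × 0.183 = 97.905 mL.
Additional alveolar pressure from trapping ≈ V_trapped / C = 97.905 / 65.244 = 1.501 cmH2O.

1.5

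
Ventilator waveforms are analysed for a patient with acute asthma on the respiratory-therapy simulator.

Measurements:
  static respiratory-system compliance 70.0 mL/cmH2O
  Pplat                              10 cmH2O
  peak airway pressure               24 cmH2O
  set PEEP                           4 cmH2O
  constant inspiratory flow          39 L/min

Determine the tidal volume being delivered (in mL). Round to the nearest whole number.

Vt = Cstat × (Pplat − PEEP) = 70.0 × (10 − 4) = 70.0 × 6.0 = 420.0 mL.

420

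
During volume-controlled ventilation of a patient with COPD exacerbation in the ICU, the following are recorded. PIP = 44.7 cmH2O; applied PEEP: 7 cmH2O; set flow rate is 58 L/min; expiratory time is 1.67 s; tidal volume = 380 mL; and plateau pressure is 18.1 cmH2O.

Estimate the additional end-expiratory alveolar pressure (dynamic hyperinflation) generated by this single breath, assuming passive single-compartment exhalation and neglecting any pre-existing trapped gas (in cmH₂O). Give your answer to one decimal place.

1.9

Flow: 58 L/min ÷ 60 = 0.9667 L/s.
R = (PIP − Pplat)/V̇ = (44.7 − 18.1) / 0.9667 = 26.6/0.9667 = 27.516 cmH2O·s/L.
C = Vt/(Pplat − PEEP) = 380.0 / (18.1 − 7) = 380.0/11.1 = 34.234 mL/cmH2O.
τ = R × C = 27.516 × 0.03423 L/cmH2O = 0.9419 s.
Fraction remaining = e^(−Te/τ) = e^(−1.67/0.9419) = 0.1698; trapped volume = 380.0 × 0.1698 = 64.524 mL.
Additional alveolar pressure from trapping ≈ V_trapped / C = 64.524 / 34.234 = 1.885 cmH2O.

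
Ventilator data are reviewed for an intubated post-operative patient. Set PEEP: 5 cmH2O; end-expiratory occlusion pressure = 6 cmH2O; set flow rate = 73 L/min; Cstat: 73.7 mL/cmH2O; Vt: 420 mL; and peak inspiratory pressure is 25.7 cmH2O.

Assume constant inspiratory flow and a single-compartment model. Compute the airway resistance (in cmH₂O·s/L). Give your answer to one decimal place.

Flow: 73 L/min ÷ 60 = 1.2167 L/s.
Total PEEP = 6 cmH2O (set 5 + intrinsic 1); this is the baseline alveolar pressure.
Equation of motion (constant flow): PIP = Vt/C + R·V̇ + PEEP.
R·V̇ = PIP − Vt/C − PEEP = 25.7 − 420/73.7 − 6 = 25.7 − 5.699 − 6 = 14.001 cmH2O.
R = 14.001 / 1.2167 = 11.507 cmH2O·s/L.

11.5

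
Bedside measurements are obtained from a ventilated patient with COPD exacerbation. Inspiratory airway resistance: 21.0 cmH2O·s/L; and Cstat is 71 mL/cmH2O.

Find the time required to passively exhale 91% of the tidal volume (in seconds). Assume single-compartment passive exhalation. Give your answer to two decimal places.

τ = R × C = 21.0 × 71 mL/cmH2O = 21.0 × 0.071 L/cmH2O = 1.491 s.
Exhaled fraction f = 1 − e^(−t/τ) → t = −τ·ln(1 − f) = −1.491·ln(0.09) = 3.59 s.

3.59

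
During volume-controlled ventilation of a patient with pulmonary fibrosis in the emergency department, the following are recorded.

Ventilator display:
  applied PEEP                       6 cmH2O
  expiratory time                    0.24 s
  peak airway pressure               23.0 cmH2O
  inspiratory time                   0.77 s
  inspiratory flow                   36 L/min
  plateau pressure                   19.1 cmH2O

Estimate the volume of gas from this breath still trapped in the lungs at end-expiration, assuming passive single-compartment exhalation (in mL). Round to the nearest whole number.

Flow: 36 L/min ÷ 60 = 0.6 L/s.
Vt = flow × Ti = 0.6 L/s × 0.77 s × 1000 mL/L = 462.0 mL.
R = (PIP − Pplat)/V̇ = (23.0 − 19.1) / 0.6 = 3.9/0.6 = 6.5 cmH2O·s/L.
C = Vt/(Pplat − PEEP) = 462.0 / (19.1 − 6) = 462.0/13.1 = 35.267 mL/cmH2O.
τ = R × C = 6.5 × 0.03527 L/cmH2O = 0.2293 s.
Fraction remaining = e^(−Te/τ) = e^(−0.24/0.2293) = 0.3511.
Trapped volume = 462.0 × 0.3511 = 162.21 mL.

162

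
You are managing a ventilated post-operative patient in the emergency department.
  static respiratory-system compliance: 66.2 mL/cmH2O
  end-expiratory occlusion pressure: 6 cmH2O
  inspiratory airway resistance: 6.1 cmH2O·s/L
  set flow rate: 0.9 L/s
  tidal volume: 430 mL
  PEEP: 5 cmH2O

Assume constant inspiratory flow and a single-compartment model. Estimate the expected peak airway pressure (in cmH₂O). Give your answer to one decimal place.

Total PEEP = 6 cmH2O (set 5 + intrinsic 1); this is the baseline alveolar pressure.
Equation of motion (constant flow): PIP = Vt/C + R·V̇ + PEEP.
PIP = 430/66.2 + 6.1×0.9 + 6 = 6.495 + 5.49 + 6 = 17.985 cmH2O.

18.0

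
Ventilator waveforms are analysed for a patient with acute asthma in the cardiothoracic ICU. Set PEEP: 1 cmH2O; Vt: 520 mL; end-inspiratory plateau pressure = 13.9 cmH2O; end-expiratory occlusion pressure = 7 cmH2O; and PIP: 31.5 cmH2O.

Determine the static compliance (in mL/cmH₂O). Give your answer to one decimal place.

End-expiratory occlusion gives total PEEP = 7 cmH2O (intrinsic PEEP = 7 − 1 = 6). Use total PEEP for the elastic gradient.
Cstat = Vt / (Pplat − PEEPtotal) = 520 / (13.9 − 7) = 520 / 6.9 = 75.362 mL/cmH2O.

75.4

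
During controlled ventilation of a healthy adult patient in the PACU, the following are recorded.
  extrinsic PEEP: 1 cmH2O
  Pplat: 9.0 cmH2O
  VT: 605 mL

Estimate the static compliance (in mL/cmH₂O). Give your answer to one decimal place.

75.6

Cstat = Vt / (Pplat − PEEP) = 605 / (9.0 − 1) = 605 / 8.0 = 75.625 mL/cmH2O.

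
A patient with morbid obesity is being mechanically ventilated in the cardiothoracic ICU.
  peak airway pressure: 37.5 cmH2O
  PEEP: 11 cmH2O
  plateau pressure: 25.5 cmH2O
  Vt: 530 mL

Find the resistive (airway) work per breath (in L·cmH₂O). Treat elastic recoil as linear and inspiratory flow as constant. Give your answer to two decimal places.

With constant inspiratory flow the resistive pressure is constant at PIP − Pplat = 37.5 − 25.5 = 12.0 cmH2O, so resistive work = 12.0 × 0.530 = 6.36 L·cmH2O.

6.36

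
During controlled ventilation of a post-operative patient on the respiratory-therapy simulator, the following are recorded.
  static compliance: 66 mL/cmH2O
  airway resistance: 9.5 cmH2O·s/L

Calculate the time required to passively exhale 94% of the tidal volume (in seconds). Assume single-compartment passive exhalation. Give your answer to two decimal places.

1.76

τ = R × C = 9.5 × 66 mL/cmH2O = 9.5 × 0.066 L/cmH2O = 0.627 s.
Exhaled fraction f = 1 − e^(−t/τ) → t = −τ·ln(1 − f) = −0.627·ln(0.06) = 1.764 s.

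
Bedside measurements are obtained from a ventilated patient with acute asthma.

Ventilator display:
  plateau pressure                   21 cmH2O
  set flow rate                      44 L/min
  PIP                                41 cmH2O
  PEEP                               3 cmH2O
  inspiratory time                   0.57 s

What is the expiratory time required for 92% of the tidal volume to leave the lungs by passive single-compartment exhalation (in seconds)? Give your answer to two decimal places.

Flow: 44 L/min ÷ 60 = 0.7333 L/s.
Vt = flow × Ti = 0.7333 L/s × 0.57 s × 1000 mL/L = 417.98 mL.
R = (PIP − Pplat)/V̇ = (41 − 21) / 0.7333 = 20.0/0.7333 = 27.274 cmH2O·s/L.
C = Vt/(Pplat − PEEP) = 417.98 / (21 − 3) = 417.98/18.0 = 23.221 mL/cmH2O.
τ = R × C = 27.274 × 0.02322 L/cmH2O = 0.6333 s.
t = −τ·ln(1 − 0.92) = −0.6333·ln(0.08) = 1.6 s.

1.60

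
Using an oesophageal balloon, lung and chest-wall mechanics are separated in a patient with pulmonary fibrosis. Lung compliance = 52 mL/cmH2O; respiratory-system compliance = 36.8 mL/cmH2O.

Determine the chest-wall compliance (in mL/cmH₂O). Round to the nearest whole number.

1/Ccw = 1/Crs − 1/CL.
1/Ccw = 1/36.8 − 1/52 = 0.007943.
Ccw = 125.9 mL/cmH2O.

126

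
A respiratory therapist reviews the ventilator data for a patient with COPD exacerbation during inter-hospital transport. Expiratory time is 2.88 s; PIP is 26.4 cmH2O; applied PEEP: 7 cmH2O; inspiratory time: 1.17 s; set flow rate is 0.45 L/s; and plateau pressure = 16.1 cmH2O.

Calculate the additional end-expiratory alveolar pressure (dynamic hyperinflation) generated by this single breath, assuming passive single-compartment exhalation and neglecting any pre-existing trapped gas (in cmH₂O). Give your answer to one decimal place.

Vt = flow × Ti = 0.45 L/s × 1.17 s × 1000 mL/L = 526.5 mL.
R = (PIP − Pplat)/V̇ = (26.4 − 16.1) / 0.45 = 10.3/0.45 = 22.889 cmH2O·s/L.
C = Vt/(Pplat − PEEP) = 526.5 / (16.1 − 7) = 526.5/9.1 = 57.857 mL/cmH2O.
τ = R × C = 22.889 × 0.05786 L/cmH2O = 1.324 s.
Fraction remaining = e^(−Te/τ) = e^(−2.88/1.324) = 0.1136; trapped volume = 526.5 × 0.1136 = 59.81 mL.
Additional alveolar pressure from trapping ≈ V_trapped / C = 59.81 / 57.857 = 1.034 cmH2O.

1.0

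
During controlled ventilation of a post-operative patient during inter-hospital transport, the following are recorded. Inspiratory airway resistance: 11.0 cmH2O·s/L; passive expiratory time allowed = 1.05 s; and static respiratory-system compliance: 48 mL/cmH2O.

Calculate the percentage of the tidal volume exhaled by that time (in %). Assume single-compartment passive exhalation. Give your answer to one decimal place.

τ = R × C = 11.0 × 48 mL/cmH2O = 11.0 × 0.048 L/cmH2O = 0.528 s.
Passive exhalation: V(t)/V₀ = e^(−t/τ) = e^(−1.05/0.528) = 0.1369.
Fraction exhaled = 1 − 0.1369 = 0.8631 → 86.31%.

86.3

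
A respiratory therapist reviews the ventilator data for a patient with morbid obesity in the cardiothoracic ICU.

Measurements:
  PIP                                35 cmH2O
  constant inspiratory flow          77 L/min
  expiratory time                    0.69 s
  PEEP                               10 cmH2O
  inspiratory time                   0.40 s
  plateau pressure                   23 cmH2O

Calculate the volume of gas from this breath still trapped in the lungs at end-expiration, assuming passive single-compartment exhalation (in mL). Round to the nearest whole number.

Flow: 77 L/min ÷ 60 = 1.2833 L/s.
Vt = flow × Ti = 1.2833 L/s × 0.40 s × 1000 mL/L = 513.32 mL.
R = (PIP − Pplat)/V̇ = (35 − 23) / 1.2833 = 12.0/1.2833 = 9.351 cmH2O·s/L.
C = Vt/(Pplat − PEEP) = 513.32 / (23 − 10) = 513.32/13.0 = 39.486 mL/cmH2O.
τ = R × C = 9.351 × 0.03949 L/cmH2O = 0.3693 s.
Fraction remaining = e^(−Te/τ) = e^(−0.69/0.3693) = 0.1544.
Trapped volume = 513.32 × 0.1544 = 79.257 mL.

79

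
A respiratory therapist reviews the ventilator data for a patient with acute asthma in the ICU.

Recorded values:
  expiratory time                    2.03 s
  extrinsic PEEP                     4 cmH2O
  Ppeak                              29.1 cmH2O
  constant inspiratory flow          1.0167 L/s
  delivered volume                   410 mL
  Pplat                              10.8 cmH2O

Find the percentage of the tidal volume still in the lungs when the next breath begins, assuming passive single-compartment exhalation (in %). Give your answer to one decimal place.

15.4

R = (PIP − Pplat)/V̇ = (29.1 − 10.8) / 1.0167 = 18.3/1.0167 = 17.999 cmH2O·s/L.
C = Vt/(Pplat − PEEP) = 410.0 / (10.8 − 4) = 410.0/6.8 = 60.294 mL/cmH2O.
τ = R × C = 17.999 × 0.06029 L/cmH2O = 1.085 s.
Fraction remaining at end-expiration = e^(−Te/τ) = e^(−2.03/1.085) = 0.154 → 15.4%.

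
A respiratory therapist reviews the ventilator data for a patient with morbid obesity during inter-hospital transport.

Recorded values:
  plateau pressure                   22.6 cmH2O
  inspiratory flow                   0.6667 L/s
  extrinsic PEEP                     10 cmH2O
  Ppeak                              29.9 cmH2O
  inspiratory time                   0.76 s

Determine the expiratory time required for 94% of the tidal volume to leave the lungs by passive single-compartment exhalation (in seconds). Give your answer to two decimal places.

Vt = flow × Ti = 0.6667 L/s × 0.76 s × 1000 mL/L = 506.69 mL.
R = (PIP − Pplat)/V̇ = (29.9 − 22.6) / 0.6667 = 7.3/0.6667 = 10.949 cmH2O·s/L.
C = Vt/(Pplat − PEEP) = 506.69 / (22.6 − 10) = 506.69/12.6 = 40.213 mL/cmH2O.
τ = R × C = 10.949 × 0.04021 L/cmH2O = 0.4403 s.
t = −τ·ln(1 − 0.94) = −0.4403·ln(0.06) = 1.239 s.

1.24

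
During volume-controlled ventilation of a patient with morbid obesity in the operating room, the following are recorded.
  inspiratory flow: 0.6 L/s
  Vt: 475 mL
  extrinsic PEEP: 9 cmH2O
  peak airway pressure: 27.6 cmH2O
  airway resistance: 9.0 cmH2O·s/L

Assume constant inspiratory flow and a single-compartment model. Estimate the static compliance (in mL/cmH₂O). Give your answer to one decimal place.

Equation of motion (constant flow): PIP = Vt/C + R·V̇ + PEEP.
Vt/C = PIP − R·V̇ − PEEP = 27.6 − 9.0×0.6 − 9 = 27.6 − 5.4 − 9 = 13.2 cmH2O.
C = Vt / 13.2 = 475 / 13.2 = 35.985 mL/cmH2O.

36.0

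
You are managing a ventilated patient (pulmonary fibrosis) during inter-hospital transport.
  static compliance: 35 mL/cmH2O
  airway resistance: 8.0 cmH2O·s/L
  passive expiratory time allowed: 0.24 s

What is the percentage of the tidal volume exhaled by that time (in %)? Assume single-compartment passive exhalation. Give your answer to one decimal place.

τ = R × C = 8.0 × 35 mL/cmH2O = 8.0 × 0.035 L/cmH2O = 0.28 s.
Passive exhalation: V(t)/V₀ = e^(−t/τ) = e^(−0.24/0.28) = 0.4244.
Fraction exhaled = 1 − 0.4244 = 0.5756 → 57.56%.

57.6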